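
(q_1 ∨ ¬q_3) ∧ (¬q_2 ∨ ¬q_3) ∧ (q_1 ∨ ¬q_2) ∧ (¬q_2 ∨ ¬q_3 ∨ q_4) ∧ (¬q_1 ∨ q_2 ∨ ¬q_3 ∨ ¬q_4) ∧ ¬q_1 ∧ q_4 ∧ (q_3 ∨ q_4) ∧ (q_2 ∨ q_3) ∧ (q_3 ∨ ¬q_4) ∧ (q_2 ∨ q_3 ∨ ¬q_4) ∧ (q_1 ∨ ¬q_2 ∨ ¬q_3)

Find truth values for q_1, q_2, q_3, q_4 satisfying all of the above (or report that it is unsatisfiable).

The formula is unsatisfiable.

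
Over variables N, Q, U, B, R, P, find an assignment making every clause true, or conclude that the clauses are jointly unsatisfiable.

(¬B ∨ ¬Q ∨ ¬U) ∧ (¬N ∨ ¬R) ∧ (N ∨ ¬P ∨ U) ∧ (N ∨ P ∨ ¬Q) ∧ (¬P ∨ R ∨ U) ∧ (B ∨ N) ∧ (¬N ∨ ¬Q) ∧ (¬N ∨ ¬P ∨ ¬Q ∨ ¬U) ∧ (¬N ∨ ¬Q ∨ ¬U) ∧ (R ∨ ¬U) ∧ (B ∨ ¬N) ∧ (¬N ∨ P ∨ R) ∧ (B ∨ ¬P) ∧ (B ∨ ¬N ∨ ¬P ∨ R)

N = False, Q = False, U = True, B = True, R = True, P = True

Set N = False.
  then (B ∨ N) forces B = True.
Set Q = False.
Set U = True.
  then (R ∨ ¬U) forces R = True.
Set P = True.
All clauses satisfied.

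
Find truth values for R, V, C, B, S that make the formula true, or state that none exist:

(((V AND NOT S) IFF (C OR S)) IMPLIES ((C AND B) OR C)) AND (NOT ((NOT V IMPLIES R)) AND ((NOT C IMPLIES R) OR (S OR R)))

R = False; V = False; C = True; B = False; S = False

  ((V AND NOT S) IFF (C OR S)) IMPLIES ((C AND B) OR C) = True
    (V AND NOT S) IFF (C OR S) = False
      V AND NOT S = False
        NOT S = True
      C OR S = True
    (C AND B) OR C = True
      C AND B = False
  NOT ((NOT V IMPLIES R)) AND ((NOT C IMPLIES R) OR (S OR R)) = True
    NOT ((NOT V IMPLIES R)) = True
      NOT V IMPLIES R = False
        NOT V = True
    (NOT C IMPLIES R) OR (S OR R) = True
      NOT C IMPLIES R = True
        NOT C = False
      S OR R = False
Both conjuncts True, so the formula holds.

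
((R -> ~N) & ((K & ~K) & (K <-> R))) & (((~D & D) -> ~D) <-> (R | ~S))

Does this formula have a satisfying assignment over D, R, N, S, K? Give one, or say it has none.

Case K = True: the conjunct ~K is False.
Case K = False: the conjunct K is False.
Both cases fail — unsatisfiable.

UNSATISFIABLE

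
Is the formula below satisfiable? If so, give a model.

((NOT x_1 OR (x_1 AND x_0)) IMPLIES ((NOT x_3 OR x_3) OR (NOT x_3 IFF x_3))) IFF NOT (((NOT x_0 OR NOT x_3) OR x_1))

x_0=T, x_1=F, x_3=T

  ((NOT x_1 OR (x_1 AND x_0)) IMPLIES ((NOT x_3 OR x_3) OR (NOT x_3 IFF x_3))) IFF NOT (((NOT x_0 OR NOT x_3) OR x_1)) = True
    (NOT x_1 OR (x_1 AND x_0)) IMPLIES ((NOT x_3 OR x_3) OR (NOT x_3 IFF x_3)) = True
      NOT x_1 OR (x_1 AND x_0) = True
        NOT x_1 = True
        x_1 AND x_0 = False
      (NOT x_3 OR x_3) OR (NOT x_3 IFF x_3) = True
        NOT x_3 OR x_3 = True
          NOT x_3 = False
        NOT x_3 IFF x_3 = False
          NOT x_3 = False
    NOT (((NOT x_0 OR NOT x_3) OR x_1)) = True
      (NOT x_0 OR NOT x_3) OR x_1 = False
        NOT x_0 OR NOT x_3 = False
          NOT x_0 = False
          NOT x_3 = False
The formula evaluates to True.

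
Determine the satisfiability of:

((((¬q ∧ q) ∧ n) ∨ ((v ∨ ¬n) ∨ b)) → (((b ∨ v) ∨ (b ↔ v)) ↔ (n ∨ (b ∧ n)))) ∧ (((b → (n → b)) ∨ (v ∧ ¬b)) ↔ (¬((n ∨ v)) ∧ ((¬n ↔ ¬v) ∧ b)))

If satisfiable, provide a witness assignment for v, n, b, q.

No satisfying assignment exists.

Case b = True: the formula simplifies to (n ∨ n) ∧ (¬((n ∨ v)) ∧ (¬n ↔ ¬v)).
  n = True: the conjunct ¬((n ∨ v)) becomes ¬((True ∨ v)) = False.
  n = False: the conjunct n ∨ n becomes False ∨ False = False.
Case b = False: the conjunct ((b → (n → b)) ∨ (v ∧ ¬b)) ↔ (¬((n ∨ v)) ∧ ((¬n ↔ ¬v) ∧ b)) becomes (True ∨ v) ↔ (¬((n ∨ v)) ∧ False) = False.
Both cases fail — unsatisfiable.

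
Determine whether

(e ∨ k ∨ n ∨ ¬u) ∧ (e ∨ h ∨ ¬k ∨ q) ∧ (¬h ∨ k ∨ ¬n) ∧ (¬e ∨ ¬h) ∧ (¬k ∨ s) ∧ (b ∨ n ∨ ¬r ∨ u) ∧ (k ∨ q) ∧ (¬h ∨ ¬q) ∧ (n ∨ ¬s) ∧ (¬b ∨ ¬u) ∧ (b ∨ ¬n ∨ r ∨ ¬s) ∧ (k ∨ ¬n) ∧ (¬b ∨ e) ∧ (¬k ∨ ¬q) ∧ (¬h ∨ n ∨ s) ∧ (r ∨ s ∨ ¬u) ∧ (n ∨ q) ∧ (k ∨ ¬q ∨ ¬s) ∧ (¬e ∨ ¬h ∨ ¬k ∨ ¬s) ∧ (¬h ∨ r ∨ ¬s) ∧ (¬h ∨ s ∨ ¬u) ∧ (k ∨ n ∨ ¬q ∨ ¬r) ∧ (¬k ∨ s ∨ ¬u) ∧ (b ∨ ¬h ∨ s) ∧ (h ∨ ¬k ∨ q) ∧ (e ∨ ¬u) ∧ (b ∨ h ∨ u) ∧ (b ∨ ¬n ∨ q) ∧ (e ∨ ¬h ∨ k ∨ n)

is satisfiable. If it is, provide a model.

e=T, u=F, q=T, n=F, h=F, k=F, s=F, b=T, r=F

Set e = True.
  then (¬e ∨ ¬h) forces h = False.
Set u = False.
  then (b ∨ h ∨ u) forces b = True.
Set q = True.
  then (¬k ∨ ¬q) forces k = False.
  then (k ∨ ¬q ∨ ¬s) forces s = False.
  then (k ∨ ¬n) forces n = False.
  then (k ∨ n ∨ ¬q ∨ ¬r) forces r = False.
All clauses satisfied.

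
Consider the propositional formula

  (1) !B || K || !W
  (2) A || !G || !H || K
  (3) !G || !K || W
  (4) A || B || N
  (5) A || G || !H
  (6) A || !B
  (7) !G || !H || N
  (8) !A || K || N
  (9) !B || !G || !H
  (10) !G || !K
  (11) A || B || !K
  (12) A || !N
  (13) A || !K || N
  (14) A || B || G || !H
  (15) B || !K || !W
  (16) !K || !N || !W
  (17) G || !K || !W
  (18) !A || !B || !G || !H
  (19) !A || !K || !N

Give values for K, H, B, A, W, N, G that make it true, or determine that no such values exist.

K = False; H = True; B = False; A = True; W = True; N = True; G = False

Set K = False.
Set H = True.
Set B = False.
Set A = True.
  then (!A || K || N) forces N = True.
Set W = True.
Set G = False.
All clauses satisfied.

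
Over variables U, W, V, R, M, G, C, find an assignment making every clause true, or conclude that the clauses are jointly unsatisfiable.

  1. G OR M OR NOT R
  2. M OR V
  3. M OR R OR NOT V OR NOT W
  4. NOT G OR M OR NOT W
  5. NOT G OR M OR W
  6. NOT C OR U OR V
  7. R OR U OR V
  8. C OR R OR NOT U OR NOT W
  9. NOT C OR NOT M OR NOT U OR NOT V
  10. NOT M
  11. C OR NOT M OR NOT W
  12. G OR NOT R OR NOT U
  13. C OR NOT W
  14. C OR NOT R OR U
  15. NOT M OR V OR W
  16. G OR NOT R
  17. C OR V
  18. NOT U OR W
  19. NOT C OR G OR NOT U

U = False; W = False; V = True; R = False; M = False; G = False; C = True

Unit clause (NOT M) forces M = False.
In (M OR V) only V is left, so V = True.
Try U = True:
  (NOT U OR W) forces W = True.
  (M OR R OR NOT V OR NOT W) forces R = True.
  (G OR M OR NOT R) forces G = True.
  clause (NOT G OR M OR NOT W) is falsified — backtrack.
So U = False.
Set W = False.
  then (NOT G OR M OR W) forces G = False.
  then (G OR NOT R) forces R = False.
Set C = True.
All clauses satisfied.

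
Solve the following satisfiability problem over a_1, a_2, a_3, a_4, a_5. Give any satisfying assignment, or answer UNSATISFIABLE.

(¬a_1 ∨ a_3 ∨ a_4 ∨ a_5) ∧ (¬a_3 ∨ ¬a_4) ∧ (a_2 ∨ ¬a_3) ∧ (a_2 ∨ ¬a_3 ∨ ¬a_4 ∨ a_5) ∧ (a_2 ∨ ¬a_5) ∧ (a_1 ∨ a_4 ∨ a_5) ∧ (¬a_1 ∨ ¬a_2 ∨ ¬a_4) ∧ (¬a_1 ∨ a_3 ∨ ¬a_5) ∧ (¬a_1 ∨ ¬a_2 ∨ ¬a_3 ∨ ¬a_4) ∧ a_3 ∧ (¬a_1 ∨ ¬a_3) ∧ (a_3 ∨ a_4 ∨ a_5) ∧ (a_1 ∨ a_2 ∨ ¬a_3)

a_1=F, a_2=T, a_3=T, a_4=F, a_5=T

Unit clause (a_3) forces a_3 = True.
In (¬a_1 ∨ ¬a_3) only ¬a_1 is left, so a_1 = False.
In (a_1 ∨ a_2 ∨ ¬a_3) only a_2 is left, so a_2 = True.
In (¬a_3 ∨ ¬a_4) only ¬a_4 is left, so a_4 = False.
In (a_1 ∨ a_4 ∨ a_5) only a_5 is left, so a_5 = True.
All clauses satisfied.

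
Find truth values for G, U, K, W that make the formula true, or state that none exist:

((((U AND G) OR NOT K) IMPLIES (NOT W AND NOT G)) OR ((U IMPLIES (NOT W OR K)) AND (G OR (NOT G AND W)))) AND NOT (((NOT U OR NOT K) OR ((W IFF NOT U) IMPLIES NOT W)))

UNSATISFIABLE

The conjunct NOT (((NOT U OR NOT K) OR ((W IFF NOT U) IMPLIES NOT W))) is unsatisfiable on its own:
  U=F, K=F, W=F: evaluates to False.
  U=F, K=F, W=T: evaluates to False.
  U=F, K=T, W=F: evaluates to False.
  U=F, K=T, W=T: evaluates to False.
  U=T, K=F, W=F: evaluates to False.
  U=T, K=F, W=T: evaluates to False.
  U=T, K=T, W=F: evaluates to False.
  U=T, K=T, W=T: evaluates to False.
So the whole conjunction is unsatisfiable.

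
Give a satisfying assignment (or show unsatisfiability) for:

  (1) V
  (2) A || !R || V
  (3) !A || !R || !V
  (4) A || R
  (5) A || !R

A: True; V: True; R: False

Unit clause (V) forces V = True.
Try A = False:
  (A || R) forces R = True.
  clause (A || !R) is falsified — backtrack.
So A = True.
  then (!A || !R || !V) forces R = False.
All clauses satisfied.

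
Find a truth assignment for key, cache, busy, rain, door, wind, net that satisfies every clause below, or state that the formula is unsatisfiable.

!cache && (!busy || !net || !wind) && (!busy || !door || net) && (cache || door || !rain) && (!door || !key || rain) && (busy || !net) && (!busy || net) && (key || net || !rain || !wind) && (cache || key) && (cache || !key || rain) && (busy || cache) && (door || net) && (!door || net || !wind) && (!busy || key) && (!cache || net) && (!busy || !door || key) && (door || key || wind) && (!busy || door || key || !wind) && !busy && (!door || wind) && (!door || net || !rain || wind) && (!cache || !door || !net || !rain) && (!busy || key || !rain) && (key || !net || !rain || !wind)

UNSATISFIABLE

Case busy = True:
  Clause (!busy) is falsified — contradiction.
Case busy = False:
  (!cache) forces cache = False.
  Clause (busy || cache) is falsified — contradiction.
Both cases fail, so the formula is unsatisfiable.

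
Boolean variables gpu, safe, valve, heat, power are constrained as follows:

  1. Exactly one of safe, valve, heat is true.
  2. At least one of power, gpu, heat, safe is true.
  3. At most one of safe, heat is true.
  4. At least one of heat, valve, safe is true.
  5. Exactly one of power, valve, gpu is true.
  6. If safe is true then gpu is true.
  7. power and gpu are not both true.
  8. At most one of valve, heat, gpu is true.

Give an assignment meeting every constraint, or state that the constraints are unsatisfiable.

gpu: False, safe: False, valve: False, heat: True, power: True

  (1) {safe, valve, heat}: 1 true — exactly one ✓
  (2) {power, gpu, heat, safe}: 2 true — at least one ✓
  (3) {safe, heat}: 1 true — at most one ✓
  (4) {heat, valve, safe}: 1 true — at least one ✓
  (5) {power, valve, gpu}: 1 true — exactly one ✓
  (6) safe=F ⇒ gpu: vacuous ✓
  (7) power=T, gpu=F — not both ✓
  (8) {valve, heat, gpu}: 1 true — at most one ✓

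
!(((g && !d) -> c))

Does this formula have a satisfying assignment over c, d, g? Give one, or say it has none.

c = False, d = False, g = True

  !(((g && !d) -> c)) = True
    (g && !d) -> c = False
      g && !d = True
        !d = True
The formula evaluates to True.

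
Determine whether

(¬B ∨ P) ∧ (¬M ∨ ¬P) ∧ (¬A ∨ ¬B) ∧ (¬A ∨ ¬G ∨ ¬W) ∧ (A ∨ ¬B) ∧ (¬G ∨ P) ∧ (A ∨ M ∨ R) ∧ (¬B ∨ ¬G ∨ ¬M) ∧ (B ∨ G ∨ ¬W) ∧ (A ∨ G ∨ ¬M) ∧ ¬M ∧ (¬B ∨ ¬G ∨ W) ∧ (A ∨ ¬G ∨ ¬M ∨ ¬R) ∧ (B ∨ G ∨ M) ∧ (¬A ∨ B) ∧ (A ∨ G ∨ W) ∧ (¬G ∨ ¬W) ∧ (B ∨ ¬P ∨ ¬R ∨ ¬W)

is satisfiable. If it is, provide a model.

Unit clause (¬M) forces M = False.
Try R = False:
  (A ∨ M ∨ R) forces A = True.
  (¬A ∨ ¬B) forces B = False.
  clause (¬A ∨ B) is falsified — backtrack.
So R = True.
Try W = True:
  (¬G ∨ ¬W) forces G = False.
  (B ∨ G ∨ ¬W) forces B = True.
  (¬B ∨ P) forces P = True.
  (¬A ∨ ¬B) forces A = False.
  clause (A ∨ ¬B) is falsified — backtrack.
So W = False.
Set A = False.
  then (A ∨ ¬B) forces B = False.
  then (B ∨ G ∨ M) forces G = True.
  then (¬G ∨ P) forces P = True.
All clauses satisfied.

R = True, W = False, A = False, B = False, P = True, M = False, G = True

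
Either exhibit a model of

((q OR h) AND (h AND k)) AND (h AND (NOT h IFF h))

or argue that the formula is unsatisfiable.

UNSATISFIABLE

The conjunct NOT h IFF h is unsatisfiable on its own:
  h=F: evaluates to False.
  h=T: evaluates to False.
So the whole conjunction is unsatisfiable.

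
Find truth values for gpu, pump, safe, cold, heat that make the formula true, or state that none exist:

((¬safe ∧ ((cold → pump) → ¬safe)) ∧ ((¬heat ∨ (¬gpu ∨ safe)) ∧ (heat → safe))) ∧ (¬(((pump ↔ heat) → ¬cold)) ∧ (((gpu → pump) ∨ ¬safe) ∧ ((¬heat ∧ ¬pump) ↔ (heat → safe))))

gpu = False; pump = False; safe = False; cold = True; heat = False

  (¬safe ∧ ((cold → pump) → ¬safe)) ∧ ((¬heat ∨ (¬gpu ∨ safe)) ∧ (heat → safe)) = True
    ¬safe ∧ ((cold → pump) → ¬safe) = True
      ¬safe = True
      (cold → pump) → ¬safe = True
        cold → pump = False
        ¬safe = True
    (¬heat ∨ (¬gpu ∨ safe)) ∧ (heat → safe) = True
      ¬heat ∨ (¬gpu ∨ safe) = True
        ¬heat = True
        ¬gpu ∨ safe = True
          ¬gpu = True
      heat → safe = True
  ¬(((pump ↔ heat) → ¬cold)) ∧ (((gpu → pump) ∨ ¬safe) ∧ ((¬heat ∧ ¬pump) ↔ (heat → safe))) = True
    ¬(((pump ↔ heat) → ¬cold)) = True
      (pump ↔ heat) → ¬cold = False
        pump ↔ heat = True
        ¬cold = False
    ((gpu → pump) ∨ ¬safe) ∧ ((¬heat ∧ ¬pump) ↔ (heat → safe)) = True
      (gpu → pump) ∨ ¬safe = True
        gpu → pump = True
        ¬safe = True
      (¬heat ∧ ¬pump) ↔ (heat → safe) = True
        ¬heat ∧ ¬pump = True
          ¬heat = True
          ¬pump = True
        heat → safe = True
Both conjuncts True, so the formula holds.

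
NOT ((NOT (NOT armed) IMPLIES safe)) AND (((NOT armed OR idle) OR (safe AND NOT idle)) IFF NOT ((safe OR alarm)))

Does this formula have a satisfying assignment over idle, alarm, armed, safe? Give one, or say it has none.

idle: True, alarm: False, armed: True, safe: False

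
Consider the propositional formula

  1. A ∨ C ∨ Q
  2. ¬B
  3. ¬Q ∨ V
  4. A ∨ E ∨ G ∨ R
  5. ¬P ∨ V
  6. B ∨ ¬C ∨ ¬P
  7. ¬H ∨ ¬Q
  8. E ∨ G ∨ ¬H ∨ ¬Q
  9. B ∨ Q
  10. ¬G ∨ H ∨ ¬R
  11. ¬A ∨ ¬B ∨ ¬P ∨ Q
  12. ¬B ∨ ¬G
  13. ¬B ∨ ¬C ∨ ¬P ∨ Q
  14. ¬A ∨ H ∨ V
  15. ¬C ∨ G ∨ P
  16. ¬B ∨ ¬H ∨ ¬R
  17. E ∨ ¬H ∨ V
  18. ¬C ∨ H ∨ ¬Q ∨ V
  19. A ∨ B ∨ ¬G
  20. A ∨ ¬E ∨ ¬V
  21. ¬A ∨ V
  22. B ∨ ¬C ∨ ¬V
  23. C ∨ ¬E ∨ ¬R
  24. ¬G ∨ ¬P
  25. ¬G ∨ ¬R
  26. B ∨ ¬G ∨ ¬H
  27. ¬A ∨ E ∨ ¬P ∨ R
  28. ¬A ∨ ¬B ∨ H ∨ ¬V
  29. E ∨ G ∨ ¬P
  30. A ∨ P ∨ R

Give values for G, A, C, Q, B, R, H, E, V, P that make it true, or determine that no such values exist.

Unit clause (¬B) forces B = False.
In (B ∨ Q) only Q is left, so Q = True.
In (¬Q ∨ V) only V is left, so V = True.
In (¬H ∨ ¬Q) only ¬H is left, so H = False.
In (B ∨ ¬C ∨ ¬V) only ¬C is left, so C = False.
Set G = False.
Set A = True.
Set R = False.
Set E = True.
Set P = False.
All clauses satisfied.

G = False; A = True; C = False; Q = True; B = False; R = False; H = False; E = True; V = True; P = False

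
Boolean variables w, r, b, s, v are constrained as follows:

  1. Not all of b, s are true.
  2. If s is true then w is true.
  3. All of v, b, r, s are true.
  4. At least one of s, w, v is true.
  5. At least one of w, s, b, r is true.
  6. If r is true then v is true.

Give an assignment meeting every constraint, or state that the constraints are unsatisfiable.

Case b = True:
  (1) with b=T forces s = False.
  Constraint (3) is violated (s=F) — contradiction.
Case b = False:
  Constraint (3) is violated (b=F) — contradiction.
Both cases fail — unsatisfiable.

No satisfying assignment exists.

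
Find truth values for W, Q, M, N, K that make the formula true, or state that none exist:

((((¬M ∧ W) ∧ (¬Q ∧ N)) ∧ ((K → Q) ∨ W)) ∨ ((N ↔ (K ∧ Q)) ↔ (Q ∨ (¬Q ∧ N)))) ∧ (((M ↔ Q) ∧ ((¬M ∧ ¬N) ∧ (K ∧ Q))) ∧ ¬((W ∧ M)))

Case Q = True: the formula simplifies to (N ↔ K) ∧ ((M ∧ ((¬M ∧ ¬N) ∧ K)) ∧ ¬((W ∧ M))).
  M = True: the conjunct ¬M is False.
  M = False: the conjunct M is False.
Case Q = False: the conjunct Q is False.
Both cases fail — unsatisfiable.

The formula is unsatisfiable.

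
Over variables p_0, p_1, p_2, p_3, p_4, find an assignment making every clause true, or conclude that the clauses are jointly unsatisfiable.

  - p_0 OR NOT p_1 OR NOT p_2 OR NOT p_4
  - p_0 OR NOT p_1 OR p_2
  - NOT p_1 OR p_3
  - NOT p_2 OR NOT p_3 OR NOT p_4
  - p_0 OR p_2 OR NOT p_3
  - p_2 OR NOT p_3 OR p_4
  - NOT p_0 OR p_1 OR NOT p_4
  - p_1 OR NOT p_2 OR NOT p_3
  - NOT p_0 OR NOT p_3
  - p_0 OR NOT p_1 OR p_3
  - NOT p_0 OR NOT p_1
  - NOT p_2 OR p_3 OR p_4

Set p_0 = True.
  then (NOT p_0 OR NOT p_3) forces p_3 = False.
  then (NOT p_0 OR NOT p_1) forces p_1 = False.
  then (NOT p_0 OR p_1 OR NOT p_4) forces p_4 = False.
  then (NOT p_2 OR p_3 OR p_4) forces p_2 = False.
All clauses satisfied.

p_0: True; p_1: False; p_2: False; p_3: False; p_4: False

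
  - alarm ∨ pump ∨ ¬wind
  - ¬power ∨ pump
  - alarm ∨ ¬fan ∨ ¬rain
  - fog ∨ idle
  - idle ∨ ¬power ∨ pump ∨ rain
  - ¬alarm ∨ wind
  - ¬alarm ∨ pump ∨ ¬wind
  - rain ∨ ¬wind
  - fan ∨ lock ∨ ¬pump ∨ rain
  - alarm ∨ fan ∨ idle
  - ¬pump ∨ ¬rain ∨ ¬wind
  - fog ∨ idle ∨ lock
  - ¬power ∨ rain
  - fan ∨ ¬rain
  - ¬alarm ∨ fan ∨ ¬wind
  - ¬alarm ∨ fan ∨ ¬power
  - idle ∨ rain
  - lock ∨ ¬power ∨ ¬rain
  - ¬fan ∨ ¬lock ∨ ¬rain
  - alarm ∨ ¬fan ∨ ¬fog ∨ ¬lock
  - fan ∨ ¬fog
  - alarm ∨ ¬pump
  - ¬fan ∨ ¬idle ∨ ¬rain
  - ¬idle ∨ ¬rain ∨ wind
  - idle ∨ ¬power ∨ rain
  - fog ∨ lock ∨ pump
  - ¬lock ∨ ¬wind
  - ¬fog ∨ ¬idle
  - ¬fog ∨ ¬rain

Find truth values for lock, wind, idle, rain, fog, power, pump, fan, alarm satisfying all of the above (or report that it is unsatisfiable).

Set lock = True.
  then (¬lock ∨ ¬wind) forces wind = False.
  then (¬alarm ∨ wind) forces alarm = False.
  then (alarm ∨ ¬pump) forces pump = False.
  then (¬power ∨ pump) forces power = False.
Set idle = True.
  then (¬idle ∨ ¬rain ∨ wind) forces rain = False.
  then (¬fog ∨ ¬idle) forces fog = False.
Set fan = False.
All clauses satisfied.

lock = True, wind = False, idle = True, rain = False, fog = False, power = False, pump = False, fan = False, alarm = False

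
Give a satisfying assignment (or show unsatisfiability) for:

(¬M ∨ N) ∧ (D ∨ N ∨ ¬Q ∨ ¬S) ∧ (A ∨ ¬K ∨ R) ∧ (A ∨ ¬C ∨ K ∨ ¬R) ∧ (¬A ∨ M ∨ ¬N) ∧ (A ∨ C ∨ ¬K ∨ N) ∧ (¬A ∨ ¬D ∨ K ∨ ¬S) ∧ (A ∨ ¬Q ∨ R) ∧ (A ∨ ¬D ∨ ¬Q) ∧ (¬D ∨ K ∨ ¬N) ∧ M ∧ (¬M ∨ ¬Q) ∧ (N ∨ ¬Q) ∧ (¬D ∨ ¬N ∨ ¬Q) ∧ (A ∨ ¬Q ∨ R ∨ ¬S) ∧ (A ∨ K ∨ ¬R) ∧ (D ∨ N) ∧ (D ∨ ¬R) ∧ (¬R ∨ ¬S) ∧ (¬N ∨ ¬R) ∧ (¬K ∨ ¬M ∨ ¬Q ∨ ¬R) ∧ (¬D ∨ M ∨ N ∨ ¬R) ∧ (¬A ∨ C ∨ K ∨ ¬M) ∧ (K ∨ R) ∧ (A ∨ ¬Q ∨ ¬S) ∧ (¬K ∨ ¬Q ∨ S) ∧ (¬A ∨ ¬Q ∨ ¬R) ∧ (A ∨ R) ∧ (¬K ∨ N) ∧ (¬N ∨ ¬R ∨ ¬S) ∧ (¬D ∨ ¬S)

K = True, S = False, Q = False, R = False, N = True, C = True, A = True, M = True, D = False

Unit clause (M) forces M = True.
In (¬M ∨ ¬Q) only ¬Q is left, so Q = False.
In (¬M ∨ N) only N is left, so N = True.
In (¬N ∨ ¬R) only ¬R is left, so R = False.
In (K ∨ R) only K is left, so K = True.
In (A ∨ R) only A is left, so A = True.
Set S = False.
Set C = True.
Set D = False.
All clauses satisfied.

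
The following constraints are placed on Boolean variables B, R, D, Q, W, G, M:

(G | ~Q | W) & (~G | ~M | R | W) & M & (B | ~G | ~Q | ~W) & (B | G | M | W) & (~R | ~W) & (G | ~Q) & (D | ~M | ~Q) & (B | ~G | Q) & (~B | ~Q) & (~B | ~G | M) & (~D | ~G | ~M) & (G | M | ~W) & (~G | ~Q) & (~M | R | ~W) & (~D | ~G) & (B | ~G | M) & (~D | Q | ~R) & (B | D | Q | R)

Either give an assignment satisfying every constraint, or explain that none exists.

B = True, R = False, D = False, Q = False, W = False, G = False, M = True

Unit clause (M) forces M = True.
Set B = True.
  then (~B | ~Q) forces Q = False.
Set R = False.
  then (~M | R | ~W) forces W = False.
  then (~G | ~M | R | W) forces G = False.
Set D = False.
All clauses satisfied.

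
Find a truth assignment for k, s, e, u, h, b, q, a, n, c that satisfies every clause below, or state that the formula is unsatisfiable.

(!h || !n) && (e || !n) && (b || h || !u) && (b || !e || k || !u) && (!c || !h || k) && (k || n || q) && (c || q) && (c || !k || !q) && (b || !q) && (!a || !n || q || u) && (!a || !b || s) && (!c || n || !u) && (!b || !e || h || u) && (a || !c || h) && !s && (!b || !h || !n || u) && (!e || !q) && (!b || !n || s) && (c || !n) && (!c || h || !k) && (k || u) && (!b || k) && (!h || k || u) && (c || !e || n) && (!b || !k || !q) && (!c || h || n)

k=T, s=F, e=F, u=F, h=T, b=T, q=F, a=F, n=F, c=T

Unit clause (!s) forces s = False.
Set k = True.
Set e = False.
  then (e || !n) forces n = False.
Try u = True:
  (!c || n || !u) forces c = False.
  (c || q) forces q = True.
  clause (c || !k || !q) is falsified — backtrack.
So u = False.
Set h = True.
Set b = True.
  then (!a || !b || s) forces a = False.
  then (!b || !k || !q) forces q = False.
  then (c || q) forces c = True.
All clauses satisfied.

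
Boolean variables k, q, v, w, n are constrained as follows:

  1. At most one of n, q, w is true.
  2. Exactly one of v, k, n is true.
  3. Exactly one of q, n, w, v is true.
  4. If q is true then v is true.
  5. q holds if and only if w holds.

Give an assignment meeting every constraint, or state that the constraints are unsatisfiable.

k = False; q = False; v = True; w = False; n = False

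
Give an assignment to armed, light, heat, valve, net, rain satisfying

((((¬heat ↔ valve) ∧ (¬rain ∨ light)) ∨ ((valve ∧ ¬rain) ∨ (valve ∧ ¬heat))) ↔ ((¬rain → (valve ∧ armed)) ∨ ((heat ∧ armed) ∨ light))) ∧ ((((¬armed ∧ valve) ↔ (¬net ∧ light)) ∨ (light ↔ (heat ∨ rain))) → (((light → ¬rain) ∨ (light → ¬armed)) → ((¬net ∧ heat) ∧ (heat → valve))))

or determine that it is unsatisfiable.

armed=F, light=T, heat=T, valve=T, net=F, rain=F

  (((¬heat ↔ valve) ∧ (¬rain ∨ light)) ∨ ((valve ∧ ¬rain) ∨ (valve ∧ ¬heat))) ↔ ((¬rain → (valve ∧ armed)) ∨ ((heat ∧ armed) ∨ light)) = True
    ((¬heat ↔ valve) ∧ (¬rain ∨ light)) ∨ ((valve ∧ ¬rain) ∨ (valve ∧ ¬heat)) = True
      (¬heat ↔ valve) ∧ (¬rain ∨ light) = False
        ¬heat ↔ valve = False
          ¬heat = False
        ¬rain ∨ light = True
          ¬rain = True
      (valve ∧ ¬rain) ∨ (valve ∧ ¬heat) = True
        valve ∧ ¬rain = True
          ¬rain = True
        valve ∧ ¬heat = False
          ¬heat = False
    (¬rain → (valve ∧ armed)) ∨ ((heat ∧ armed) ∨ light) = True
      ¬rain → (valve ∧ armed) = False
        ¬rain = True
        valve ∧ armed = False
      (heat ∧ armed) ∨ light = True
        heat ∧ armed = False
  (((¬armed ∧ valve) ↔ (¬net ∧ light)) ∨ (light ↔ (heat ∨ rain))) → (((light → ¬rain) ∨ (light → ¬armed)) → ((¬net ∧ heat) ∧ (heat → valve))) = True
    ((¬armed ∧ valve) ↔ (¬net ∧ light)) ∨ (light ↔ (heat ∨ rain)) = True
      (¬armed ∧ valve) ↔ (¬net ∧ light) = True
        ¬armed ∧ valve = True
          ¬armed = True
        ¬net ∧ light = True
          ¬net = True
      light ↔ (heat ∨ rain) = True
        heat ∨ rain = True
    ((light → ¬rain) ∨ (light → ¬armed)) → ((¬net ∧ heat) ∧ (heat → valve)) = True
      (light → ¬rain) ∨ (light → ¬armed) = True
        light → ¬rain = True
          ¬rain = True
        light → ¬armed = True
          ¬armed = True
      (¬net ∧ heat) ∧ (heat → valve) = True
        ¬net ∧ heat = True
          ¬net = True
        heat → valve = True
Both conjuncts True, so the formula holds.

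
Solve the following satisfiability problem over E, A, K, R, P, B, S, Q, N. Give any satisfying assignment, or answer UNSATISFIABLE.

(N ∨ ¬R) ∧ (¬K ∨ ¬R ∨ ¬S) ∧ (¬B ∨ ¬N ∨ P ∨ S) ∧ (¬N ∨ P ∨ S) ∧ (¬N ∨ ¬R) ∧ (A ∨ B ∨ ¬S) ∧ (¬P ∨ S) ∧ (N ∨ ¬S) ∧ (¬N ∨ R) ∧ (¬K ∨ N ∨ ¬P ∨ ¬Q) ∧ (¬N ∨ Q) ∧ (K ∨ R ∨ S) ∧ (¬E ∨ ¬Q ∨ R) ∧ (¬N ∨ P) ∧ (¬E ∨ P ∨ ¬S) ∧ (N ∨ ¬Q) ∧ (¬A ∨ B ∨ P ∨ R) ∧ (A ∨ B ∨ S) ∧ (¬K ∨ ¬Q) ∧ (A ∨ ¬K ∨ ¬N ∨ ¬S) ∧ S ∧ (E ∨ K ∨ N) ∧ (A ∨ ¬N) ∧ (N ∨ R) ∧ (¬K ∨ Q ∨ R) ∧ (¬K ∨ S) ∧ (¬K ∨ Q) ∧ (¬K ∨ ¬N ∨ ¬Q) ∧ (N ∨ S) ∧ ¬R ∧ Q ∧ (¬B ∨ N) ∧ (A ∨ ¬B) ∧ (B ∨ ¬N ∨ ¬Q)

Case R = True:
  Clause (¬R) is falsified — contradiction.
Case R = False:
  (¬N ∨ R) forces N = False.
  Clause (N ∨ R) is falsified — contradiction.
Both cases fail, so the formula is unsatisfiable.

Unsatisfiable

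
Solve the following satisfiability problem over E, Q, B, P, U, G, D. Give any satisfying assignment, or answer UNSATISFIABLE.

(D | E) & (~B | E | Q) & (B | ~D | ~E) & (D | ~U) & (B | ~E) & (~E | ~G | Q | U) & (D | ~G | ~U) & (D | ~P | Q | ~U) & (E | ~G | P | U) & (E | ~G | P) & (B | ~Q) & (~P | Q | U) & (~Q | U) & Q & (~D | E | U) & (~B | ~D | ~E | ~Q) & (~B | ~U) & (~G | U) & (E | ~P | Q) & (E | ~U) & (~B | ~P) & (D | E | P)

Case Q = True:
  (B | ~Q) forces B = True.
  (~Q | U) forces U = True.
  Clause (~B | ~U) is falsified — contradiction.
Case Q = False:
  Clause (Q) is falsified — contradiction.
Both cases fail, so the formula is unsatisfiable.

Unsatisfiable — no assignment works.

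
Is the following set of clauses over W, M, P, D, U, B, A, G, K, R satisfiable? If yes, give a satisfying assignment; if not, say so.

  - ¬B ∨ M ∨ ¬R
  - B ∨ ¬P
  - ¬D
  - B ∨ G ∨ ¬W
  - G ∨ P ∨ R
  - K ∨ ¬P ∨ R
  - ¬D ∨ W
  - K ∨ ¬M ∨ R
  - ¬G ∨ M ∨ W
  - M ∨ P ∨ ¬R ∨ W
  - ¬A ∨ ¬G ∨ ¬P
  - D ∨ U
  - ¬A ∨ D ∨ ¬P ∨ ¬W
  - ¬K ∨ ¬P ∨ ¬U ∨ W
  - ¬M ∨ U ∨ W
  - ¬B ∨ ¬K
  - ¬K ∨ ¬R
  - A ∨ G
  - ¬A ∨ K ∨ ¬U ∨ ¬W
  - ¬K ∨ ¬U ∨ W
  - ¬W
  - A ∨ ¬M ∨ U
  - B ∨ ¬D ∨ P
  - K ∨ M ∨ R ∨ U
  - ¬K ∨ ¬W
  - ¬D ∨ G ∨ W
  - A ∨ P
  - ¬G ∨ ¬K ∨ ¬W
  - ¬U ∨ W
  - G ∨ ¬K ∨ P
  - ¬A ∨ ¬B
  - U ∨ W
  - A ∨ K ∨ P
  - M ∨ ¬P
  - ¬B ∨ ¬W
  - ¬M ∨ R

UNSATISFIABLE

Case W = True:
  Clause (¬W) is falsified — contradiction.
Case W = False:
  (¬D) forces D = False.
  (D ∨ U) forces U = True.
  Clause (¬U ∨ W) is falsified — contradiction.
Both cases fail, so the formula is unsatisfiable.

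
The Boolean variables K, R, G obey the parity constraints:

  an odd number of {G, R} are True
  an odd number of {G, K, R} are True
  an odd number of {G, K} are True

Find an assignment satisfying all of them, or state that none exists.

K = False, R = False, G = True

{G, R}: 1 true → odd ✓
{G, K, R}: 1 true → odd ✓
{G, K}: 1 true → odd ✓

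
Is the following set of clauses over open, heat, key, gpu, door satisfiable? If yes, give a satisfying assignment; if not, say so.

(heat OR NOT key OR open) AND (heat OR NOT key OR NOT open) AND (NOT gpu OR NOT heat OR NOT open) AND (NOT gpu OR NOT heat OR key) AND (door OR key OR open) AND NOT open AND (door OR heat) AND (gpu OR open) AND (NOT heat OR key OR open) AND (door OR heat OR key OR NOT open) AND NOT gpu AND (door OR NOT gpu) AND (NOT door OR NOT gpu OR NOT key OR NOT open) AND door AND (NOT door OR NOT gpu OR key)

UNSATISFIABLE

Case open = True:
  Clause (NOT open) is falsified — contradiction.
Case open = False:
  (gpu OR open) forces gpu = True.
  Clause (NOT gpu) is falsified — contradiction.
Both cases fail, so the formula is unsatisfiable.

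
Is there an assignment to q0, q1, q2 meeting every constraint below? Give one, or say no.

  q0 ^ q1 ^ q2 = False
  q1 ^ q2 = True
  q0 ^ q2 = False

q0=T, q1=F, q2=T

q0 ^ q1 ^ q2 = T ^ F ^ T = False ✓
q1 ^ q2 = F ^ T = True ✓
q0 ^ q2 = T ^ T = False ✓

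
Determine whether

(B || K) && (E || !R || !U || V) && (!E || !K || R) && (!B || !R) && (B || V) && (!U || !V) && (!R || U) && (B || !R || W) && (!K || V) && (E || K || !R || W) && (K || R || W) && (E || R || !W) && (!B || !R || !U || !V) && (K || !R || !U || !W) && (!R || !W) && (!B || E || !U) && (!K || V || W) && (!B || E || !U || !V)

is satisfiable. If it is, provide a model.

E = False; U = False; R = False; B = True; V = True; W = False; K = True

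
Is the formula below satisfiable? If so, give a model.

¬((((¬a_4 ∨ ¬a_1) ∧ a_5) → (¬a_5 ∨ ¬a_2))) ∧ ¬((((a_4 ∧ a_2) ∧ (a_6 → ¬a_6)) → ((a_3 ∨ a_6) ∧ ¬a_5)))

a_1=F, a_2=T, a_3=T, a_4=T, a_5=T, a_6=F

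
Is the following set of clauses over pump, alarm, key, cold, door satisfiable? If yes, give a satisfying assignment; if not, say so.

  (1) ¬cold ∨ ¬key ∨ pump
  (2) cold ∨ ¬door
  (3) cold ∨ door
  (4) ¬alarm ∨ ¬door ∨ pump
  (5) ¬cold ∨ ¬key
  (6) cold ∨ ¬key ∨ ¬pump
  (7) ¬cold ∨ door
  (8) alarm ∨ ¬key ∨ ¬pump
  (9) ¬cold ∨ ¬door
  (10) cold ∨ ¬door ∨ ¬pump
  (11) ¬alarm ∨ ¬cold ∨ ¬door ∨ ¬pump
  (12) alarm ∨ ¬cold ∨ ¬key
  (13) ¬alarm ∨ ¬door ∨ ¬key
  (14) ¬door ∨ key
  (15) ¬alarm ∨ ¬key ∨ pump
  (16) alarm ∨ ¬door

Case door = True:
  (cold ∨ ¬door) forces cold = True.
  Clause (¬cold ∨ ¬door) is falsified — contradiction.
Case door = False:
  (cold ∨ door) forces cold = True.
  Clause (¬cold ∨ door) is falsified — contradiction.
Both cases fail, so the formula is unsatisfiable.

The formula is unsatisfiable.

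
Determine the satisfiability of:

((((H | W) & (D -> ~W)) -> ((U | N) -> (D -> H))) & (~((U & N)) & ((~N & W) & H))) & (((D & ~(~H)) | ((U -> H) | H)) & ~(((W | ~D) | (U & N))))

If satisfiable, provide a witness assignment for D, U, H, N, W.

Case W = True: the conjunct ~(((W | ~D) | (U & N))) becomes ~((True | (U & N))) = False.
Case W = False: the conjunct W is False.
Both cases fail — unsatisfiable.

Unsatisfiable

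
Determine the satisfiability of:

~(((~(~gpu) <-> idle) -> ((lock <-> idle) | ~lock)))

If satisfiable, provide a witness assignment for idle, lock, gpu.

idle = False, lock = True, gpu = False

  ~(((~(~gpu) <-> idle) -> ((lock <-> idle) | ~lock))) = True
    (~(~gpu) <-> idle) -> ((lock <-> idle) | ~lock) = False
      ~(~gpu) <-> idle = True
        ~(~gpu) = False
          ~gpu = True
      (lock <-> idle) | ~lock = False
        lock <-> idle = False
        ~lock = False
The formula evaluates to True.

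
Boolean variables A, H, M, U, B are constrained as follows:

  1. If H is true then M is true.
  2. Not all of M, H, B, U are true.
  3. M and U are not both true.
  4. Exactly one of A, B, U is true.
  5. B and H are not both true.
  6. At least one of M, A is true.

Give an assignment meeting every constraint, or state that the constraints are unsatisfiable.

A: True, H: False, M: True, U: False, B: False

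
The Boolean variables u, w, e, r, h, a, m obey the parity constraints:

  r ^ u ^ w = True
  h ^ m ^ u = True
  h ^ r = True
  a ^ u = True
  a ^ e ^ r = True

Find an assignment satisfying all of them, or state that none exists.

u = True, w = False, e = True, r = False, h = True, a = False, m = True

r ^ u ^ w = F ^ T ^ F = True ✓
h ^ m ^ u = T ^ T ^ T = True ✓
h ^ r = T ^ F = True ✓
a ^ u = F ^ T = True ✓
a ^ e ^ r = F ^ T ^ F = True ✓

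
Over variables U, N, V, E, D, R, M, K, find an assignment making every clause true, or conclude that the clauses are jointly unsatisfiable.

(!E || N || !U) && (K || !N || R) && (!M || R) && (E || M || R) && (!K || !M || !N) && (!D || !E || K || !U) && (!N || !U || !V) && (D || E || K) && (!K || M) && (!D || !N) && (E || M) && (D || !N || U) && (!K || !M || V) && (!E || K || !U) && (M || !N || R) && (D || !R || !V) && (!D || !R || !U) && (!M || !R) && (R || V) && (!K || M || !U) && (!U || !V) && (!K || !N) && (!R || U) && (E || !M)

Set U = False.
  then (!R || U) forces R = False.
  then (!M || R) forces M = False.
  then (E || M || R) forces E = True.
  then (!K || M) forces K = False.
  then (M || !N || R) forces N = False.
  then (R || V) forces V = True.
Set D = False.
All clauses satisfied.

U = False, N = False, V = True, E = True, D = False, R = False, M = False, K = False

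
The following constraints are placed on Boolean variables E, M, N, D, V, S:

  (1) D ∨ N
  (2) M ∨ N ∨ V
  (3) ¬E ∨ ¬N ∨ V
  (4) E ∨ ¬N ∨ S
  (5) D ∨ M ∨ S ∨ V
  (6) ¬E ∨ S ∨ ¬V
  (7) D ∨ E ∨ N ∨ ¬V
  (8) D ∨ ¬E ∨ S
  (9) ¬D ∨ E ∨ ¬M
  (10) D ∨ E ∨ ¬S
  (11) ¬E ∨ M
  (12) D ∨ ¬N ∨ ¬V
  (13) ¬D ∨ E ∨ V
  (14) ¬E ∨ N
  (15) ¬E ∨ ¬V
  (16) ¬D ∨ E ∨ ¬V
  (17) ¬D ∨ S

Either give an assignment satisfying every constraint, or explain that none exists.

Case E = True:
  (¬E ∨ M) forces M = True.
  (¬E ∨ N) forces N = True.
  (¬E ∨ ¬N ∨ V) forces V = True.
  Clause (¬E ∨ ¬V) is falsified — contradiction.
Case E = False:
  If D = True:
    (¬D ∨ E ∨ ¬M) forces M = False.
    (¬D ∨ E ∨ V) forces V = True.
    clause (¬D ∨ E ∨ ¬V) is falsified.
  If D = False:
    (D ∨ N) forces N = True.
    (E ∨ ¬N ∨ S) forces S = True.
    clause (D ∨ E ∨ ¬S) is falsified.
  Every sub-case reaches a contradiction.
Both cases fail, so the formula is unsatisfiable.

The formula is unsatisfiable.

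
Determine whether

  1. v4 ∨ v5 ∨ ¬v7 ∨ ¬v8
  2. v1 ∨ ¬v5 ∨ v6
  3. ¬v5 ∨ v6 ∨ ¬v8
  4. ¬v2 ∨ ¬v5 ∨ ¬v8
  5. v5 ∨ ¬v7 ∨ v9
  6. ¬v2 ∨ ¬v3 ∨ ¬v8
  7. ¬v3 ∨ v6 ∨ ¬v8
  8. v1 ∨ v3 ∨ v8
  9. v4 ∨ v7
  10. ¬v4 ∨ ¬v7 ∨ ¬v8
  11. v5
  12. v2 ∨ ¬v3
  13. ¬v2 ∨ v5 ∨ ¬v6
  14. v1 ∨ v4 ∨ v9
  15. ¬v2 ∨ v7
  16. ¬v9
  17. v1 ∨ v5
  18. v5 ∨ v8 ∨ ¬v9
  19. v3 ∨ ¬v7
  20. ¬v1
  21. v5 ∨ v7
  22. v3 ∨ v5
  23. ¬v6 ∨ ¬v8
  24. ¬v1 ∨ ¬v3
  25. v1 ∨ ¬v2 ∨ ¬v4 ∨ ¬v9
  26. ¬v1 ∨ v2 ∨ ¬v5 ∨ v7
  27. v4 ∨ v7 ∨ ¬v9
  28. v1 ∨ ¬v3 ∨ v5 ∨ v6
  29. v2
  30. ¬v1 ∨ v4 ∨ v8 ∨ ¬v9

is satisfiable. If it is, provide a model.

v1 = False, v2 = True, v3 = True, v4 = True, v5 = True, v6 = True, v7 = True, v8 = False, v9 = False

Unit clause (v5) forces v5 = True.
Unit clause (¬v9) forces v9 = False.
Unit clause (¬v1) forces v1 = False.
Unit clause (v2) forces v2 = True.
In (v1 ∨ ¬v5 ∨ v6) only v6 is left, so v6 = True.
In (¬v2 ∨ ¬v5 ∨ ¬v8) only ¬v8 is left, so v8 = False.
In (v1 ∨ v3 ∨ v8) only v3 is left, so v3 = True.
In (v1 ∨ v4 ∨ v9) only v4 is left, so v4 = True.
In (¬v2 ∨ v7) only v7 is left, so v7 = True.
All clauses satisfied.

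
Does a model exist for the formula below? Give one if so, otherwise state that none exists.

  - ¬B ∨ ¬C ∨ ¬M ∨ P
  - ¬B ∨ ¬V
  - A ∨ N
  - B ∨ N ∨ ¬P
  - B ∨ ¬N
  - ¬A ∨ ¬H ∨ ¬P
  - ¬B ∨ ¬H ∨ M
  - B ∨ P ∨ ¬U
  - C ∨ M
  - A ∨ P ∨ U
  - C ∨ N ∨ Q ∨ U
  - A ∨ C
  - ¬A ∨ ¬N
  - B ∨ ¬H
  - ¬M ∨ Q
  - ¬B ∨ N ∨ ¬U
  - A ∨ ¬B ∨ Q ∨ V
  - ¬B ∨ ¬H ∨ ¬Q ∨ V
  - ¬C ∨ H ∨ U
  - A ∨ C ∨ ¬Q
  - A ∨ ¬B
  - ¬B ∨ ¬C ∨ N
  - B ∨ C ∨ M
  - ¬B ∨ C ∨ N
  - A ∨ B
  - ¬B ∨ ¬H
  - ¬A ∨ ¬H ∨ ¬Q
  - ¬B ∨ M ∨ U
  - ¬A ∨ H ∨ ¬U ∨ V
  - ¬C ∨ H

Try N = True:
  (B ∨ ¬N) forces B = True.
  (¬B ∨ ¬V) forces V = False.
  (¬A ∨ ¬N) forces A = False.
  clause (A ∨ ¬B) is falsified — backtrack.
So N = False.
  then (A ∨ N) forces A = True.
Set Q = True.
  then (¬A ∨ ¬H ∨ ¬Q) forces H = False.
  then (¬C ∨ H) forces C = False.
  then (C ∨ M) forces M = True.
  then (¬B ∨ C ∨ N) forces B = False.
  then (B ∨ N ∨ ¬P) forces P = False.
  then (B ∨ P ∨ ¬U) forces U = False.
Set V = True.
All clauses satisfied.

N = False; Q = True; V = True; M = True; P = False; U = False; B = False; H = False; C = False; A = True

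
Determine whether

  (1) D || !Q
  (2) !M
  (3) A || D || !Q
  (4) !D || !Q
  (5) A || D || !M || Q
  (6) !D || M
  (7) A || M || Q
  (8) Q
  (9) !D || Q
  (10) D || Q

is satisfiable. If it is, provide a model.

UNSATISFIABLE

Case Q = True:
  (D || !Q) forces D = True.
  Clause (!D || !Q) is falsified — contradiction.
Case Q = False:
  Clause (Q) is falsified — contradiction.
Both cases fail, so the formula is unsatisfiable.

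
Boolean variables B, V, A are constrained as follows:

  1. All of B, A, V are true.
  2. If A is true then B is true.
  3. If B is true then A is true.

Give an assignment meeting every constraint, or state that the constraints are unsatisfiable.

B = True, V = True, A = True

  (1) {B, A, V}: all 3 true ✓
  (2) A=T ⇒ B: T ✓
  (3) B=T ⇒ A: T ✓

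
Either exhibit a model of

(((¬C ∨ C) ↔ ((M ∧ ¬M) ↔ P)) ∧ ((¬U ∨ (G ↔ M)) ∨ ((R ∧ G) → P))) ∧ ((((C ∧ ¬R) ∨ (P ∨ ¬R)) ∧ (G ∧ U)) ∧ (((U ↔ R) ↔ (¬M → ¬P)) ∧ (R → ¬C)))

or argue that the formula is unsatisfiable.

The formula is unsatisfiable.

Case U = True: the formula simplifies to (((¬C ∨ C) ↔ ((M ∧ ¬M) ↔ P)) ∧ ((G ↔ M) ∨ ((R ∧ G) → P))) ∧ ((((C ∧ ¬R) ∨ (P ∨ ¬R)) ∧ G) ∧ ((R ↔ (¬M → ¬P)) ∧ (R → ¬C))).
  G = True: simplifies to (((¬C ∨ C) ↔ ((M ∧ ¬M) ↔ P)) ∧ (M ∨ (R → P))) ∧ (((C ∧ ¬R) ∨ (P ∨ ¬R)) ∧ ((R ↔ (¬M → ¬P)) ∧ (R → ¬C))).
    R = True: simplifies to (((¬C ∨ C) ↔ ((M ∧ ¬M) ↔ P)) ∧ (M ∨ P)) ∧ (P ∧ ((¬M → ¬P) ∧ ¬C)).
      P = True: simplifies to ((¬C ∨ C) ↔ (M ∧ ¬M)) ∧ (M ∧ ¬C).
        C = True: the conjunct ¬C is False.
        C = False: simplifies to (M ∧ ¬M) ∧ M.
          M = True: the conjunct ¬M is False.
          M = False: the conjunct M is False.
      P = False: the conjunct P is False.
    R = False: simplifies to ((¬C ∨ C) ↔ ((M ∧ ¬M) ↔ P)) ∧ ¬((¬M → ¬P)).
      M = True: the conjunct ¬((¬M → ¬P)) becomes ¬((False → ¬P)) = False.
      M = False: simplifies to ((¬C ∨ C) ↔ ¬P) ∧ ¬(¬P).
        P = True: simplifies to ¬((¬C ∨ C)).
          C = True: this becomes ¬((False ∨ True)) = False.
          C = False: this becomes ¬((True ∨ False)) = False.
        P = False: the conjunct ¬(¬P) becomes ¬(¬False) = False.
  G = False: the conjunct G is False.
Case U = False: the conjunct U is False.
Both cases fail — unsatisfiable.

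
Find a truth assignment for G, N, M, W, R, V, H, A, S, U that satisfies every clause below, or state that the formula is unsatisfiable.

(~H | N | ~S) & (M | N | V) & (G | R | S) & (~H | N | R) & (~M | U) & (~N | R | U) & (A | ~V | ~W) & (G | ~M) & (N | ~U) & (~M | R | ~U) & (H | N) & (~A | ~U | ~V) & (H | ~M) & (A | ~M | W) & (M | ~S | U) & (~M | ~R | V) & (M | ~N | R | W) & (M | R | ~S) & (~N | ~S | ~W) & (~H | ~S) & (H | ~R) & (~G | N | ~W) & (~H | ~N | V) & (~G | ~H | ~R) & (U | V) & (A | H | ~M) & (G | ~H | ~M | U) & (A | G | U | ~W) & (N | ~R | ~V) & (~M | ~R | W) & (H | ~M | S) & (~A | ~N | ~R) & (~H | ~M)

G = True, N = True, M = False, W = True, R = False, V = False, H = False, A = False, S = False, U = True

Set G = True.
Set N = True.
Set M = False.
Set W = True.
  then (~N | ~S | ~W) forces S = False.
Try R = True:
  (H | ~R) forces H = True.
  clause (~G | ~H | ~R) is falsified — backtrack.
So R = False.
  then (~N | R | U) forces U = True.
Try V = True:
  (A | ~V | ~W) forces A = True.
  clause (~A | ~U | ~V) is falsified — backtrack.
So V = False.
  then (~H | ~N | V) forces H = False.
Set A = False.
All clauses satisfied.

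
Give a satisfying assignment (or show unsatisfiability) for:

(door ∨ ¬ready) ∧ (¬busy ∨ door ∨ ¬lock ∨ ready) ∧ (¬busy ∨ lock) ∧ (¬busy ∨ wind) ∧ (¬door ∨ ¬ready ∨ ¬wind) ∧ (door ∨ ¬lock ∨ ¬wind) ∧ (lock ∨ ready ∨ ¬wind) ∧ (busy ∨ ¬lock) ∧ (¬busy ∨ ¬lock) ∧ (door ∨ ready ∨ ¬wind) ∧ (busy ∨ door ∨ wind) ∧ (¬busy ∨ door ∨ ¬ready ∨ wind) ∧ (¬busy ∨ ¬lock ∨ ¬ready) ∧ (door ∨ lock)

Try lock = True:
  (busy ∨ ¬lock) forces busy = True.
  clause (¬busy ∨ ¬lock) is falsified — backtrack.
So lock = False.
  then (¬busy ∨ lock) forces busy = False.
  then (door ∨ lock) forces door = True.
Set ready = True.
  then (¬door ∨ ¬ready ∨ ¬wind) forces wind = False.
All clauses satisfied.

lock = False; ready = True; busy = False; wind = False; door = True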